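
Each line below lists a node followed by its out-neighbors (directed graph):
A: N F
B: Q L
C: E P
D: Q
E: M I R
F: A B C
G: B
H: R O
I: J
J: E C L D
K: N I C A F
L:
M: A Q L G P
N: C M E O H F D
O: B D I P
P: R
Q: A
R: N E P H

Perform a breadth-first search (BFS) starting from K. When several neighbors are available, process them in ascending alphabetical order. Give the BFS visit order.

Visit K; enqueue A, C, F, I, N → queue [A, C, F, I, N]
Visit A → queue [C, F, I, N]
Visit C; enqueue E, P → queue [F, I, N, E, P]
Visit F; enqueue B → queue [I, N, E, P, B]
Visit I; enqueue J → queue [N, E, P, B, J]
Visit N; enqueue D, H, M, O → queue [E, P, B, J, D, H, M, O]
Visit E; enqueue R → queue [P, B, J, D, H, M, O, R]
Visit P → queue [B, J, D, H, M, O, R]
Visit B; enqueue L, Q → queue [J, D, H, M, O, R, L, Q]
Visit J → queue [D, H, M, O, R, L, Q]
Visit D → queue [H, M, O, R, L, Q]
Visit H → queue [M, O, R, L, Q]
Visit M; enqueue G → queue [O, R, L, Q, G]
Visit O → queue [R, L, Q, G]
Visit R → queue [L, Q, G]
Visit L → queue [Q, G]
Visit Q → queue [G]
Visit G → queue []

K → A → C → F → I → N → E → P → B → J → D → H → M → O → R → L → Q → G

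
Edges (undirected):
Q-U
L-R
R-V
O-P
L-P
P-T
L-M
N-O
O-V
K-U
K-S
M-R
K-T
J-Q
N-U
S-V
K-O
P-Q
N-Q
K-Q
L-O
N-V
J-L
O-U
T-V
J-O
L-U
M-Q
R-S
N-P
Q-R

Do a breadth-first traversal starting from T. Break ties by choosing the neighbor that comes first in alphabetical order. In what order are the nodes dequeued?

T -> K -> P -> V -> O -> Q -> S -> U -> L -> N -> R -> J -> M

Visit T; enqueue K, P, V → queue [K, P, V]
Visit K; enqueue O, Q, S, U → queue [P, V, O, Q, S, U]
Visit P; enqueue L, N → queue [V, O, Q, S, U, L, N]
Visit V; enqueue R → queue [O, Q, S, U, L, N, R]
Visit O; enqueue J → queue [Q, S, U, L, N, R, J]
Visit Q; enqueue M → queue [S, U, L, N, R, J, M]
Visit S → queue [U, L, N, R, J, M]
Visit U → queue [L, N, R, J, M]
Visit L → queue [N, R, J, M]
Visit N → queue [R, J, M]
Visit R → queue [J, M]
Visit J → queue [M]
Visit M → queue []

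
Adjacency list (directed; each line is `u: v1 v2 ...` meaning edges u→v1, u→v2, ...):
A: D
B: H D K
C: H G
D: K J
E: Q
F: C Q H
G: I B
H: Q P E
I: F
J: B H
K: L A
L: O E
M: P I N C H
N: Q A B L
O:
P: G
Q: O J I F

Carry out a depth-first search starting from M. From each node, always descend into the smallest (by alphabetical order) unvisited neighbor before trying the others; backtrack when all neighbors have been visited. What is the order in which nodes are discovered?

M, C, G, B, D, J, H, E, Q, F, I, O, P, K, A, L, N

Visit M
M → C
C → G
G → B
B → D
D → J
J → H
H → E
E → Q
Q → F
Q → I
Q → O
H → P
D → K
K → A
K → L
M → N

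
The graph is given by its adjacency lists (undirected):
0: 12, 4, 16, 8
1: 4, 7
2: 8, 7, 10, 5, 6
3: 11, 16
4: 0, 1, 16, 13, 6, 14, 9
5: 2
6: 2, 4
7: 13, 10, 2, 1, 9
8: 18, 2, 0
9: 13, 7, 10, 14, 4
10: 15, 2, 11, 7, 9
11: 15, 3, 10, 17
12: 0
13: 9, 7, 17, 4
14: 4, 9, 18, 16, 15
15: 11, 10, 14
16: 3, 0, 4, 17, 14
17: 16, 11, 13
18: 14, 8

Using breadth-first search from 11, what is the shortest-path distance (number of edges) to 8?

Level 0: 11
Level 1: 3, 10, 15, 17
Level 2: 2, 7, 9, 13, 14, 16
Level 3: 0, 1, 4, 5, 6, 8, 18
Level 4: 12
8 first appears at level 3.

3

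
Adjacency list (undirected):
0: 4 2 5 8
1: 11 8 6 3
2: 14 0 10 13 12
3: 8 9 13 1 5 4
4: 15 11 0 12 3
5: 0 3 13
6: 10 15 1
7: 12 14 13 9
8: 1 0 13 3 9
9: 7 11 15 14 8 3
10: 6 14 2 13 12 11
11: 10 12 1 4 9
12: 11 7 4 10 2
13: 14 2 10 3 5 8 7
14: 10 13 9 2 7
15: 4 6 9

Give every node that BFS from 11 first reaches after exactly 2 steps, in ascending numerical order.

0, 2, 3, 6, 7, 8, 13, 14, 15

Level 0: 11
Level 1: 1, 4, 9, 10, 12
Level 2: 0, 2, 3, 6, 7, 8, 13, 14, 15
Level 3: 5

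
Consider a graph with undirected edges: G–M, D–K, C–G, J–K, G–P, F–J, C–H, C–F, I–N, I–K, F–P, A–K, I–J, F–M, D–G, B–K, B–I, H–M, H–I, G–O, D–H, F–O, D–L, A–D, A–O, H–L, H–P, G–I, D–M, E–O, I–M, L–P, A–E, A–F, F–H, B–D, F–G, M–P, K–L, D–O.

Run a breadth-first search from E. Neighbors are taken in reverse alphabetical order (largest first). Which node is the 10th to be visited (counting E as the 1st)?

I

Visit E; enqueue O, A → queue [O, A]
Visit O; enqueue G, F, D → queue [A, G, F, D]
Visit A; enqueue K → queue [G, F, D, K]
Visit G; enqueue P, M, I, C → queue [F, D, K, P, M, I, C]
Visit F; enqueue J, H → queue [D, K, P, M, I, C, J, H]
Visit D; enqueue L, B → queue [K, P, M, I, C, J, H, L, B]
Visit K → queue [P, M, I, C, J, H, L, B]
Visit P → queue [M, I, C, J, H, L, B]
Visit M → queue [I, C, J, H, L, B]
Visit I; enqueue N → queue [C, J, H, L, B, N]
Visit C → queue [J, H, L, B, N]
Visit J → queue [H, L, B, N]
Visit H → queue [L, B, N]
Visit L → queue [B, N]
Visit B → queue [N]
Visit N → queue []

Visit order: E, O, A, G, F, D, K, P, M, I, C, J, H, L, B, N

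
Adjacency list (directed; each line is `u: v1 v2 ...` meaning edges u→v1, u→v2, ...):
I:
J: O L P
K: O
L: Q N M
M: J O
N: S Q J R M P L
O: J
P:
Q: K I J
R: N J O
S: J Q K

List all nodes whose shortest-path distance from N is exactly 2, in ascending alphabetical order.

I, K, O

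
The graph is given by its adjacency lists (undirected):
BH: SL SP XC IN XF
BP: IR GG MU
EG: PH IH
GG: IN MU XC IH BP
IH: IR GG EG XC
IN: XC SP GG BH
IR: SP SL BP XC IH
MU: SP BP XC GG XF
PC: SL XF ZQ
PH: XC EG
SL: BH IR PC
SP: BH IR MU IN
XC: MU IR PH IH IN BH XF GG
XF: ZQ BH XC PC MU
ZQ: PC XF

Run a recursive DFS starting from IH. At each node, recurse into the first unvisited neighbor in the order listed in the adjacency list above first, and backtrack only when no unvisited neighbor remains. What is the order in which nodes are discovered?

Visit IH
IH → IR
IR → SP
SP → BH
BH → SL
SL → PC
PC → XF
XF → ZQ
XF → XC
XC → MU
MU → BP
BP → GG
GG → IN
XC → PH
PH → EG

IH, IR, SP, BH, SL, PC, XF, ZQ, XC, MU, BP, GG, IN, PH, EG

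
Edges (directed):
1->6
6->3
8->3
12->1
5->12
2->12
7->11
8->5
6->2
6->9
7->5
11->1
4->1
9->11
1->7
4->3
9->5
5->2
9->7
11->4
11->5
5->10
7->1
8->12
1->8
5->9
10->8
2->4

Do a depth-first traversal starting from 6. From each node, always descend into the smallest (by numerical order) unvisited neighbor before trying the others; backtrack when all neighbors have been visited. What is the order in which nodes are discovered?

6 -> 2 -> 4 -> 1 -> 7 -> 5 -> 9 -> 11 -> 10 -> 8 -> 3 -> 12

Visit 6
6 → 2
2 → 4
4 → 1
1 → 7
7 → 5
5 → 9
9 → 11
5 → 10
10 → 8
8 → 3
8 → 12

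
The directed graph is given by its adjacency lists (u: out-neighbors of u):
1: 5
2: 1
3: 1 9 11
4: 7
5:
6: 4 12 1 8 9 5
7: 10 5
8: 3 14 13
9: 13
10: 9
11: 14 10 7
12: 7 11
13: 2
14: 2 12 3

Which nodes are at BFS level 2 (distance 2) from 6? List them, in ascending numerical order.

3, 7, 11, 13, 14

Level 0: 6
Level 1: 1, 4, 5, 8, 9, 12
Level 2: 3, 7, 11, 13, 14
Level 3: 2, 10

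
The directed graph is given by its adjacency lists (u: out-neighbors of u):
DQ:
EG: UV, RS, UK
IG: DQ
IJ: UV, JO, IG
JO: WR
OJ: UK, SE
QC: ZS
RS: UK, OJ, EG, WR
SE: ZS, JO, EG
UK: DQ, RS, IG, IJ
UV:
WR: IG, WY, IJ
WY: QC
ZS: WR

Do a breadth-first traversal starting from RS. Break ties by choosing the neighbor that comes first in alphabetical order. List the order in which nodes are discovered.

RS EG OJ UK WR UV SE DQ IG IJ WY JO ZS QC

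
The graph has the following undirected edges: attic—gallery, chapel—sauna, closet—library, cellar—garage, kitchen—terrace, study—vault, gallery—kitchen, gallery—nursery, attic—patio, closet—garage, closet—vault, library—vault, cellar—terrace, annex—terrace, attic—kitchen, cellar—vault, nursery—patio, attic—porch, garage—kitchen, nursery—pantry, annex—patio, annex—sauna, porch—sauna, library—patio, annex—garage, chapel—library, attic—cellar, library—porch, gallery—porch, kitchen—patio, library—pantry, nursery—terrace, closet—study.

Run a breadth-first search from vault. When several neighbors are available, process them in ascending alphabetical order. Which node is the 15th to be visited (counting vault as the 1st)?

Visit vault; enqueue cellar, closet, library, study → queue [cellar, closet, library, study]
Visit cellar; enqueue attic, garage, terrace → queue [closet, library, study, attic, garage, terrace]
Visit closet → queue [library, study, attic, garage, terrace]
Visit library; enqueue chapel, pantry, patio, porch → queue [study, attic, garage, terrace, chapel, pantry, patio, porch]
Visit study → queue [attic, garage, terrace, chapel, pantry, patio, porch]
Visit attic; enqueue gallery, kitchen → queue [garage, terrace, chapel, pantry, patio, porch, gallery, kitchen]
Visit garage; enqueue annex → queue [terrace, chapel, pantry, patio, porch, gallery, kitchen, annex]
Visit terrace; enqueue nursery → queue [chapel, pantry, patio, porch, gallery, kitchen, annex, nursery]
Visit chapel; enqueue sauna → queue [pantry, patio, porch, gallery, kitchen, annex, nursery, sauna]
Visit pantry → queue [patio, porch, gallery, kitchen, annex, nursery, sauna]
Visit patio → queue [porch, gallery, kitchen, annex, nursery, sauna]
Visit porch → queue [gallery, kitchen, annex, nursery, sauna]
Visit gallery → queue [kitchen, annex, nursery, sauna]
Visit kitchen → queue [annex, nursery, sauna]
Visit annex → queue [nursery, sauna]
Visit nursery → queue [sauna]
Visit sauna → queue []

Visit order: vault, cellar, closet, library, study, attic, garage, terrace, chapel, pantry, patio, porch, gallery, kitchen, annex, nursery, sauna

annex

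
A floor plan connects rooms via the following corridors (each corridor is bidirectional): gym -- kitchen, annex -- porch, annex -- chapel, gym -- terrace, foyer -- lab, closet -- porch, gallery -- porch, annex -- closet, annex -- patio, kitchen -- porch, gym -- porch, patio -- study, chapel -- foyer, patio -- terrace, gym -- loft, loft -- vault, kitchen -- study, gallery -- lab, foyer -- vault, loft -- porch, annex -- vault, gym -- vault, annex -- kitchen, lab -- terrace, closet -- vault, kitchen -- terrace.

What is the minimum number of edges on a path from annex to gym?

Level 0: annex
Level 1: chapel, closet, kitchen, patio, porch, vault
Level 2: foyer, gallery, gym, loft, study, terrace
Level 3: lab
gym first appears at level 2.

2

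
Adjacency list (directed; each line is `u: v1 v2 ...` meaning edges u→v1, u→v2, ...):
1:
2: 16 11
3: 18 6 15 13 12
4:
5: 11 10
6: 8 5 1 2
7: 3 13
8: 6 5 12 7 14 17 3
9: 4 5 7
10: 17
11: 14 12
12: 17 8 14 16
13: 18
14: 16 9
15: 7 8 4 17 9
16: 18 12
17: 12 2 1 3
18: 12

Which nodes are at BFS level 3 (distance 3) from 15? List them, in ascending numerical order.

Level 0: 15
Level 1: 4, 7, 8, 9, 17
Level 2: 1, 2, 3, 5, 6, 12, 13, 14
Level 3: 10, 11, 16, 18

10, 11, 16, 18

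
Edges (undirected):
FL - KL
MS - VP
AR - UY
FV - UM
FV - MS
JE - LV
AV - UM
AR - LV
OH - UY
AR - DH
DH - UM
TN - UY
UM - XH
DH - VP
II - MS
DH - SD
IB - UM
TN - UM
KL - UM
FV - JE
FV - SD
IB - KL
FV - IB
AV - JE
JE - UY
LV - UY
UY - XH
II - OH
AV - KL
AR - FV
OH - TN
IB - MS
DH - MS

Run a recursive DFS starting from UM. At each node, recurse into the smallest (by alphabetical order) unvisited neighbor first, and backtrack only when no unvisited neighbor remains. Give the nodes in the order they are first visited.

UM, AV, JE, FV, AR, DH, MS, IB, KL, FL, II, OH, TN, UY, LV, XH, VP, SD

Visit UM
UM → AV
AV → JE
JE → FV
FV → AR
AR → DH
DH → MS
MS → IB
IB → KL
KL → FL
MS → II
II → OH
OH → TN
TN → UY
UY → LV
UY → XH
MS → VP
DH → SD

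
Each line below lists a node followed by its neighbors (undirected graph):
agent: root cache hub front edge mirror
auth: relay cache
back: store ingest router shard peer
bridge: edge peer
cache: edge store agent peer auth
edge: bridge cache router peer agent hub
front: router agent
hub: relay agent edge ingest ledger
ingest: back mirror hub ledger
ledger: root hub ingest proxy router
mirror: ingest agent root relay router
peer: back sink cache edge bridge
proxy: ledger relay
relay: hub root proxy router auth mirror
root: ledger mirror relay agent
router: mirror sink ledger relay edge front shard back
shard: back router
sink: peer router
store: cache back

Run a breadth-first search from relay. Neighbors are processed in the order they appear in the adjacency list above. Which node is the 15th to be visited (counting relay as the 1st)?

Visit relay; enqueue hub, root, proxy, router, auth, mirror → queue [hub, root, proxy, router, auth, mirror]
Visit hub; enqueue agent, edge, ingest, ledger → queue [root, proxy, router, auth, mirror, agent, edge, ingest, ledger]
Visit root → queue [proxy, router, auth, mirror, agent, edge, ingest, ledger]
Visit proxy → queue [router, auth, mirror, agent, edge, ingest, ledger]
Visit router; enqueue sink, front, shard, back → queue [auth, mirror, agent, edge, ingest, ledger, sink, front, shard, back]
Visit auth; enqueue cache → queue [mirror, agent, edge, ingest, ledger, sink, front, shard, back, cache]
Visit mirror → queue [agent, edge, ingest, ledger, sink, front, shard, back, cache]
Visit agent → queue [edge, ingest, ledger, sink, front, shard, back, cache]
Visit edge; enqueue bridge, peer → queue [ingest, ledger, sink, front, shard, back, cache, bridge, peer]
Visit ingest → queue [ledger, sink, front, shard, back, cache, bridge, peer]
Visit ledger → queue [sink, front, shard, back, cache, bridge, peer]
Visit sink → queue [front, shard, back, cache, bridge, peer]
Visit front → queue [shard, back, cache, bridge, peer]
Visit shard → queue [back, cache, bridge, peer]
Visit back; enqueue store → queue [cache, bridge, peer, store]
Visit cache → queue [bridge, peer, store]
Visit bridge → queue [peer, store]
Visit peer → queue [store]
Visit store → queue []

Visit order: relay, hub, root, proxy, router, auth, mirror, agent, edge, ingest, ledger, sink, front, shard, back, cache, bridge, peer, store

back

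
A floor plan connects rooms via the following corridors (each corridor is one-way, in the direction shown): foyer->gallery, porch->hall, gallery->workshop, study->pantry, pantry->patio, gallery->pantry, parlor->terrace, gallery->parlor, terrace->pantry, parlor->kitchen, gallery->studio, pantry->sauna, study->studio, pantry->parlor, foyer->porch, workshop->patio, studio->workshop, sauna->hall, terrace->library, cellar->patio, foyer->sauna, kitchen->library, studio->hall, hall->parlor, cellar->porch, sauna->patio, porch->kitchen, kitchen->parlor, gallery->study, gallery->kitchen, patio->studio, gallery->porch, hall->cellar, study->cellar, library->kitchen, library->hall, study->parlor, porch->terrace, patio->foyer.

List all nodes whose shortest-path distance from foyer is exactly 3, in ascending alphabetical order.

Level 0: foyer
Level 1: gallery, porch, sauna
Level 2: hall, kitchen, pantry, parlor, patio, studio, study, terrace, workshop
Level 3: cellar, library

cellar, library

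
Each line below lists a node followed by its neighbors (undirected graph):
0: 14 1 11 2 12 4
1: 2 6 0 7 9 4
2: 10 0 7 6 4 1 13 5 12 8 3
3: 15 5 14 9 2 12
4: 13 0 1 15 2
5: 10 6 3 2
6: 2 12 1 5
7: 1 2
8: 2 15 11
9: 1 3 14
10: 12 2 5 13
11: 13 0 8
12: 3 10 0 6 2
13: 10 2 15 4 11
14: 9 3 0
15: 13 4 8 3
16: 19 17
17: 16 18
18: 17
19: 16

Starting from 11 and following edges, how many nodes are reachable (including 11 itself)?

16

BFS from 11 visits: 11, 13, 0, 8, 10, 2, 15, 4, 14, 1, 12, 5, 7, 6, 3, 9
Reachable nodes: 16 of 20 total.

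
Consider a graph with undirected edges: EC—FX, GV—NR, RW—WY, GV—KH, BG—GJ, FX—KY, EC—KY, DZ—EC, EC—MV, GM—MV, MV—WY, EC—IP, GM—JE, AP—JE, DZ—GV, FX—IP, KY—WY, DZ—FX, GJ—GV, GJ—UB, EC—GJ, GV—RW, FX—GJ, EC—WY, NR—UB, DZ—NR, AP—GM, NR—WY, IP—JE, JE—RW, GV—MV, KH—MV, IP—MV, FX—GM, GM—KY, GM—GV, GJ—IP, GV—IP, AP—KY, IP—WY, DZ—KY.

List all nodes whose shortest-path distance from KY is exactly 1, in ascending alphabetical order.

Level 0: KY
Level 1: AP, DZ, EC, FX, GM, WY
Level 2: GJ, GV, IP, JE, MV, NR, RW
Level 3: BG, KH, UB

AP, DZ, EC, FX, GM, WY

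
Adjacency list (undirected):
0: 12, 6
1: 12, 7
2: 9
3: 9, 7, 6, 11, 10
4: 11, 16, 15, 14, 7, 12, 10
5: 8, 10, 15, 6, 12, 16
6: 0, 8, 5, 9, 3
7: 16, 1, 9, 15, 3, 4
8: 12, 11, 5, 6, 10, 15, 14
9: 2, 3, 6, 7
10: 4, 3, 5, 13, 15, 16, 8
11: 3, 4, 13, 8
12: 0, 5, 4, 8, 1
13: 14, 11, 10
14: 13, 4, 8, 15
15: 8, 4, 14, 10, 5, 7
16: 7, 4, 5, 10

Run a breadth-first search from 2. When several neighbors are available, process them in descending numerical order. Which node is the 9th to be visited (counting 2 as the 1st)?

1

Visit 2; enqueue 9 → queue [9]
Visit 9; enqueue 7, 6, 3 → queue [7, 6, 3]
Visit 7; enqueue 16, 15, 4, 1 → queue [6, 3, 16, 15, 4, 1]
Visit 6; enqueue 8, 5, 0 → queue [3, 16, 15, 4, 1, 8, 5, 0]
Visit 3; enqueue 11, 10 → queue [16, 15, 4, 1, 8, 5, 0, 11, 10]
Visit 16 → queue [15, 4, 1, 8, 5, 0, 11, 10]
Visit 15; enqueue 14 → queue [4, 1, 8, 5, 0, 11, 10, 14]
Visit 4; enqueue 12 → queue [1, 8, 5, 0, 11, 10, 14, 12]
Visit 1 → queue [8, 5, 0, 11, 10, 14, 12]
Visit 8 → queue [5, 0, 11, 10, 14, 12]
Visit 5 → queue [0, 11, 10, 14, 12]
Visit 0 → queue [11, 10, 14, 12]
Visit 11; enqueue 13 → queue [10, 14, 12, 13]
Visit 10 → queue [14, 12, 13]
Visit 14 → queue [12, 13]
Visit 12 → queue [13]
Visit 13 → queue []

Visit order: 2, 9, 7, 6, 3, 16, 15, 4, 1, 8, 5, 0, 11, 10, 14, 12, 13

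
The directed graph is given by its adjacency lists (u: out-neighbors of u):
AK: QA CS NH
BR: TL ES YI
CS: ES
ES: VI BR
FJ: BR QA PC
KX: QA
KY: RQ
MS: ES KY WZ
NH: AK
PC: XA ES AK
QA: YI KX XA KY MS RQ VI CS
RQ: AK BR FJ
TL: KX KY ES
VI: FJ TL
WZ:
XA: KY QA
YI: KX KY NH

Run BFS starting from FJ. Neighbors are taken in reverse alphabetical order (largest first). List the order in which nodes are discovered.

FJ, QA, PC, BR, YI, XA, VI, RQ, MS, KY, KX, CS, ES, AK, TL, NH, WZ

Visit FJ; enqueue QA, PC, BR → queue [QA, PC, BR]
Visit QA; enqueue YI, XA, VI, RQ, MS, KY, KX, CS → queue [PC, BR, YI, XA, VI, RQ, MS, KY, KX, CS]
Visit PC; enqueue ES, AK → queue [BR, YI, XA, VI, RQ, MS, KY, KX, CS, ES, AK]
Visit BR; enqueue TL → queue [YI, XA, VI, RQ, MS, KY, KX, CS, ES, AK, TL]
Visit YI; enqueue NH → queue [XA, VI, RQ, MS, KY, KX, CS, ES, AK, TL, NH]
Visit XA → queue [VI, RQ, MS, KY, KX, CS, ES, AK, TL, NH]
Visit VI → queue [RQ, MS, KY, KX, CS, ES, AK, TL, NH]
Visit RQ → queue [MS, KY, KX, CS, ES, AK, TL, NH]
Visit MS; enqueue WZ → queue [KY, KX, CS, ES, AK, TL, NH, WZ]
Visit KY → queue [KX, CS, ES, AK, TL, NH, WZ]
Visit KX → queue [CS, ES, AK, TL, NH, WZ]
Visit CS → queue [ES, AK, TL, NH, WZ]
Visit ES → queue [AK, TL, NH, WZ]
Visit AK → queue [TL, NH, WZ]
Visit TL → queue [NH, WZ]
Visit NH → queue [WZ]
Visit WZ → queue []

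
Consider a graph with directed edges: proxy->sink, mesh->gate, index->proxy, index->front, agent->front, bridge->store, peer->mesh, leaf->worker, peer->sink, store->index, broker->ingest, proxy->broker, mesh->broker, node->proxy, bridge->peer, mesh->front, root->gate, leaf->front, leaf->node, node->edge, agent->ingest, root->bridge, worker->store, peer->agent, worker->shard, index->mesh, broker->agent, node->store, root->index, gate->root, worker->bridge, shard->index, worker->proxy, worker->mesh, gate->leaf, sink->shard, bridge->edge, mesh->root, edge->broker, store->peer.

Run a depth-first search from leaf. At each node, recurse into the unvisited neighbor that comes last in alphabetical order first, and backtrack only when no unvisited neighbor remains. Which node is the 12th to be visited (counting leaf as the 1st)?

Visit leaf
leaf → worker
worker → store
store → peer
peer → sink
sink → shard
shard → index
index → proxy
proxy → broker
broker → ingest
broker → agent
agent → front
index → mesh
mesh → root
root → gate
root → bridge
bridge → edge
leaf → node

Visit order: leaf, worker, store, peer, sink, shard, index, proxy, broker, ingest, agent, front, mesh, root, gate, bridge, edge, node

front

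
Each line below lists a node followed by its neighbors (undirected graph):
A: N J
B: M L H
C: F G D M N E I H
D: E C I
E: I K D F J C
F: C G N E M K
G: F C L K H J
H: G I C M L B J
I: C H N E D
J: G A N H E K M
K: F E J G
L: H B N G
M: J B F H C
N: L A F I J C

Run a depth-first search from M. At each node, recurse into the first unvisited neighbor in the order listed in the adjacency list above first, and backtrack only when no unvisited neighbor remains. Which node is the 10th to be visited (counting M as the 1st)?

Visit M
M → J
J → G
G → F
F → C
C → D
D → E
E → I
I → H
H → L
L → B
L → N
N → A
E → K

Visit order: M, J, G, F, C, D, E, I, H, L, B, N, A, K

L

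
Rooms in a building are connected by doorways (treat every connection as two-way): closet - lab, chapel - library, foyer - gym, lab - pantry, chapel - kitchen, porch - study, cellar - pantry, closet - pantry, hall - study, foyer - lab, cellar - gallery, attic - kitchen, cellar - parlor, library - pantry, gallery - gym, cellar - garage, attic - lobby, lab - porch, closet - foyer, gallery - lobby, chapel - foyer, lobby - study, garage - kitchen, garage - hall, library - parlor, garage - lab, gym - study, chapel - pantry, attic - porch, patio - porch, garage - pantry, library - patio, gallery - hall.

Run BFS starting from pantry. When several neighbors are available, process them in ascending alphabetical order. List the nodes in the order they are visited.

pantry → cellar → chapel → closet → garage → lab → library → gallery → parlor → foyer → kitchen → hall → porch → patio → gym → lobby → attic → study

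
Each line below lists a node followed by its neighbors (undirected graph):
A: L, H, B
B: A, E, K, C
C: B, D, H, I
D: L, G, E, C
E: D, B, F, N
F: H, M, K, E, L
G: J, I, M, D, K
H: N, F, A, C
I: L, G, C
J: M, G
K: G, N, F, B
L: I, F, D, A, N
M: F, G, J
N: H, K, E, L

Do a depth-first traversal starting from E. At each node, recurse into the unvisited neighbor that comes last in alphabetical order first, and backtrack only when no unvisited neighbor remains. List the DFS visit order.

Visit E
E → N
N → L
L → I
I → G
G → M
M → J
M → F
F → K
K → B
B → C
C → H
H → A
C → D

E -> N -> L -> I -> G -> M -> J -> F -> K -> B -> C -> H -> A -> D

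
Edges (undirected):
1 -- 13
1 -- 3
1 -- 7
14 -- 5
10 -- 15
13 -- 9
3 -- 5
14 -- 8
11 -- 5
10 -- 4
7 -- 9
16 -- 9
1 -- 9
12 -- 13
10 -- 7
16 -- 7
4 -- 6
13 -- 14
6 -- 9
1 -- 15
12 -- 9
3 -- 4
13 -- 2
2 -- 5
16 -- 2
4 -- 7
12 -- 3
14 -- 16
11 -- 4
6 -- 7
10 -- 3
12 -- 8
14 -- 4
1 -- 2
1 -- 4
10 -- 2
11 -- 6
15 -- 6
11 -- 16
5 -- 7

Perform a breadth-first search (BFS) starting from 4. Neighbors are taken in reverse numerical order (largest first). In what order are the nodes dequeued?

Visit 4; enqueue 14, 11, 10, 7, 6, 3, 1 → queue [14, 11, 10, 7, 6, 3, 1]
Visit 14; enqueue 16, 13, 8, 5 → queue [11, 10, 7, 6, 3, 1, 16, 13, 8, 5]
Visit 11 → queue [10, 7, 6, 3, 1, 16, 13, 8, 5]
Visit 10; enqueue 15, 2 → queue [7, 6, 3, 1, 16, 13, 8, 5, 15, 2]
Visit 7; enqueue 9 → queue [6, 3, 1, 16, 13, 8, 5, 15, 2, 9]
Visit 6 → queue [3, 1, 16, 13, 8, 5, 15, 2, 9]
Visit 3; enqueue 12 → queue [1, 16, 13, 8, 5, 15, 2, 9, 12]
Visit 1 → queue [16, 13, 8, 5, 15, 2, 9, 12]
Visit 16 → queue [13, 8, 5, 15, 2, 9, 12]
Visit 13 → queue [8, 5, 15, 2, 9, 12]
Visit 8 → queue [5, 15, 2, 9, 12]
Visit 5 → queue [15, 2, 9, 12]
Visit 15 → queue [2, 9, 12]
Visit 2 → queue [9, 12]
Visit 9 → queue [12]
Visit 12 → queue []

4 14 11 10 7 6 3 1 16 13 8 5 15 2 9 12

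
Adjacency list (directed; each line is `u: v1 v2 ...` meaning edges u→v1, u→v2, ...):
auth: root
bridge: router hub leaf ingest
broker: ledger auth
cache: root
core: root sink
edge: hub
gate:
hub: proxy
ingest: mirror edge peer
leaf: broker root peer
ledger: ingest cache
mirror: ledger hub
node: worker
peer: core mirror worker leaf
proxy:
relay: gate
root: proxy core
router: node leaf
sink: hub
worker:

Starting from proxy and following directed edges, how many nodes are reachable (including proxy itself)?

BFS from proxy visits: proxy
Reachable nodes: 1 of 20 total.

1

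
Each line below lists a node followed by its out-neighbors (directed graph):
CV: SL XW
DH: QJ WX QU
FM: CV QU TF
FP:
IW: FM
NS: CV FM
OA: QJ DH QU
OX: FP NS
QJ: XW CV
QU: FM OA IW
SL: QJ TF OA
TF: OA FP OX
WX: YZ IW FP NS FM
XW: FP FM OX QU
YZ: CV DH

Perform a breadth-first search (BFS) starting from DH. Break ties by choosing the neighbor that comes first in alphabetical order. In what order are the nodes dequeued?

DH QJ QU WX CV XW FM IW OA FP NS YZ SL OX TF

Visit DH; enqueue QJ, QU, WX → queue [QJ, QU, WX]
Visit QJ; enqueue CV, XW → queue [QU, WX, CV, XW]
Visit QU; enqueue FM, IW, OA → queue [WX, CV, XW, FM, IW, OA]
Visit WX; enqueue FP, NS, YZ → queue [CV, XW, FM, IW, OA, FP, NS, YZ]
Visit CV; enqueue SL → queue [XW, FM, IW, OA, FP, NS, YZ, SL]
Visit XW; enqueue OX → queue [FM, IW, OA, FP, NS, YZ, SL, OX]
Visit FM; enqueue TF → queue [IW, OA, FP, NS, YZ, SL, OX, TF]
Visit IW → queue [OA, FP, NS, YZ, SL, OX, TF]
Visit OA → queue [FP, NS, YZ, SL, OX, TF]
Visit FP → queue [NS, YZ, SL, OX, TF]
Visit NS → queue [YZ, SL, OX, TF]
Visit YZ → queue [SL, OX, TF]
Visit SL → queue [OX, TF]
Visit OX → queue [TF]
Visit TF → queue []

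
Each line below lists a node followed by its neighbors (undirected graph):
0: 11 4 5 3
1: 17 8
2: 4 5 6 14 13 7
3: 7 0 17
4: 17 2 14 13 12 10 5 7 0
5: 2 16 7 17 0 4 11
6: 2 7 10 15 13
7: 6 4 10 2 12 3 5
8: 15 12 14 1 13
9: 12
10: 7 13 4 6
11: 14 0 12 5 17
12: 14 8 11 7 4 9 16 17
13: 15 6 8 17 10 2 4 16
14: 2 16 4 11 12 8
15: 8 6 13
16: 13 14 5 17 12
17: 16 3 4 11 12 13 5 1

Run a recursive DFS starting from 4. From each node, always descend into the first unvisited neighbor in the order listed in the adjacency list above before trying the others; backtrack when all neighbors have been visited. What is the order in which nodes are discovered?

4 → 17 → 16 → 13 → 15 → 8 → 12 → 14 → 2 → 5 → 7 → 6 → 10 → 3 → 0 → 11 → 9 → 1

Visit 4
4 → 17
17 → 16
16 → 13
13 → 15
15 → 8
8 → 12
12 → 14
14 → 2
2 → 5
5 → 7
7 → 6
6 → 10
7 → 3
3 → 0
0 → 11
12 → 9
8 → 1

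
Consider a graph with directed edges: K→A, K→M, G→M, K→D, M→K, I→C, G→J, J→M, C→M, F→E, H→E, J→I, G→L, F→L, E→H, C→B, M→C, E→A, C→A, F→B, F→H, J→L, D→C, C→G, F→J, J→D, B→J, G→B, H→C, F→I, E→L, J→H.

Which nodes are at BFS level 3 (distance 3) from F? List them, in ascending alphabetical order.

G, K

Level 0: F
Level 1: B, E, H, I, J, L
Level 2: A, C, D, M
Level 3: G, K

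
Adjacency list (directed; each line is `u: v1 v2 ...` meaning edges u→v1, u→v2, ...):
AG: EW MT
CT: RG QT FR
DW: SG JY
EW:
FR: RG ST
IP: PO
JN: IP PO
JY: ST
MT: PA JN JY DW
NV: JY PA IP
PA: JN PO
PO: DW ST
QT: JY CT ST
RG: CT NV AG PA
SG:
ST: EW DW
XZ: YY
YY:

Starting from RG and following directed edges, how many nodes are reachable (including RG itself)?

16

BFS from RG visits: RG, AG, CT, NV, PA, EW, MT, FR, QT, IP, JY, JN, PO, DW, ST, SG
Reachable nodes: 16 of 18 total.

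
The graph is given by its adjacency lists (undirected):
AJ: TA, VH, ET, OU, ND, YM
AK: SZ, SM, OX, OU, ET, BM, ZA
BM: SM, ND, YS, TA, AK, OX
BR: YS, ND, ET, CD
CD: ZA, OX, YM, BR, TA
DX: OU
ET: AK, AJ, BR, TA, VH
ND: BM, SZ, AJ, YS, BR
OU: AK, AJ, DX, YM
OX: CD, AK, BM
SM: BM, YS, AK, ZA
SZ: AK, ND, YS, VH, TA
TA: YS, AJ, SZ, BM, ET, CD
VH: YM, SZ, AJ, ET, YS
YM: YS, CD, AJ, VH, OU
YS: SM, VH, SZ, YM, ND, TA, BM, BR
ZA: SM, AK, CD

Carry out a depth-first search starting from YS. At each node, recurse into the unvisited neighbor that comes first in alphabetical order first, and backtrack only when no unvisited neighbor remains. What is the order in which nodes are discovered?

YS -> BM -> AK -> ET -> AJ -> ND -> BR -> CD -> OX -> TA -> SZ -> VH -> YM -> OU -> DX -> ZA -> SM

Visit YS
YS → BM
BM → AK
AK → ET
ET → AJ
AJ → ND
ND → BR
BR → CD
CD → OX
CD → TA
TA → SZ
SZ → VH
VH → YM
YM → OU
OU → DX
CD → ZA
ZA → SM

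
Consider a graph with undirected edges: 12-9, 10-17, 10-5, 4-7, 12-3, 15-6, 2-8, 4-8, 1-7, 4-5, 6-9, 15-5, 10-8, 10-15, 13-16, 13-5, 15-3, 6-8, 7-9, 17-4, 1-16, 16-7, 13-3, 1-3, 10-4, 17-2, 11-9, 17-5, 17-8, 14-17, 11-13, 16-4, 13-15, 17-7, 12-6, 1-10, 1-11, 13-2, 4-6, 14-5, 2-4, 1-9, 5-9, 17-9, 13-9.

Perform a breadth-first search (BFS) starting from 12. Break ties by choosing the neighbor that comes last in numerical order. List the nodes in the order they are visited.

12 → 9 → 6 → 3 → 17 → 13 → 11 → 7 → 5 → 1 → 15 → 8 → 4 → 14 → 10 → 2 → 16

Visit 12; enqueue 9, 6, 3 → queue [9, 6, 3]
Visit 9; enqueue 17, 13, 11, 7, 5, 1 → queue [6, 3, 17, 13, 11, 7, 5, 1]
Visit 6; enqueue 15, 8, 4 → queue [3, 17, 13, 11, 7, 5, 1, 15, 8, 4]
Visit 3 → queue [17, 13, 11, 7, 5, 1, 15, 8, 4]
Visit 17; enqueue 14, 10, 2 → queue [13, 11, 7, 5, 1, 15, 8, 4, 14, 10, 2]
Visit 13; enqueue 16 → queue [11, 7, 5, 1, 15, 8, 4, 14, 10, 2, 16]
Visit 11 → queue [7, 5, 1, 15, 8, 4, 14, 10, 2, 16]
Visit 7 → queue [5, 1, 15, 8, 4, 14, 10, 2, 16]
Visit 5 → queue [1, 15, 8, 4, 14, 10, 2, 16]
Visit 1 → queue [15, 8, 4, 14, 10, 2, 16]
Visit 15 → queue [8, 4, 14, 10, 2, 16]
Visit 8 → queue [4, 14, 10, 2, 16]
Visit 4 → queue [14, 10, 2, 16]
Visit 14 → queue [10, 2, 16]
Visit 10 → queue [2, 16]
Visit 2 → queue [16]
Visit 16 → queue []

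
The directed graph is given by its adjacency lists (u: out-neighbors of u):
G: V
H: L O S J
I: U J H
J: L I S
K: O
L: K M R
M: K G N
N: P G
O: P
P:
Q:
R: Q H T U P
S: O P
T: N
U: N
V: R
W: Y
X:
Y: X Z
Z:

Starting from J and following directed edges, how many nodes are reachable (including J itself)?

BFS from J visits: J, S, L, I, P, O, R, M, K, U, H, T, Q, N, G, V
Reachable nodes: 16 of 20 total.

16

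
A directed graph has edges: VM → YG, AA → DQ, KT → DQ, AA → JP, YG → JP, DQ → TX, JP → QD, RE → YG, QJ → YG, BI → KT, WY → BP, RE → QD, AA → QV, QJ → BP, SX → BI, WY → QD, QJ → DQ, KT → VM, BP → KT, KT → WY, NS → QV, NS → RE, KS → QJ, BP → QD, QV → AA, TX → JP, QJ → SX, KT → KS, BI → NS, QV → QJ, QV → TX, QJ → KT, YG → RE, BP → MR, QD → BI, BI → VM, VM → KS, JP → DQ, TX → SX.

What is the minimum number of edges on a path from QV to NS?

4

Level 0: QV
Level 1: AA, QJ, TX
Level 2: BP, DQ, JP, KT, SX, YG
Level 3: BI, KS, MR, QD, RE, VM, WY
Level 4: NS
NS first appears at level 4.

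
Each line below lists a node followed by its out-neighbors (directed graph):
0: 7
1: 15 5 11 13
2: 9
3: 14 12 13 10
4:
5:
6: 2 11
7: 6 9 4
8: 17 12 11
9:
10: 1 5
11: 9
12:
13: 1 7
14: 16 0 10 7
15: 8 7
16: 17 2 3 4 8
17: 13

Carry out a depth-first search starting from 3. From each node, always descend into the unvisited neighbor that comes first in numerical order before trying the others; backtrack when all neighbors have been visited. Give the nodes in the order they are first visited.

Visit 3
3 → 10
10 → 1
1 → 5
1 → 11
11 → 9
1 → 13
13 → 7
7 → 4
7 → 6
6 → 2
1 → 15
15 → 8
8 → 12
8 → 17
3 → 14
14 → 0
14 → 16

3 10 1 5 11 9 13 7 4 6 2 15 8 12 17 14 0 16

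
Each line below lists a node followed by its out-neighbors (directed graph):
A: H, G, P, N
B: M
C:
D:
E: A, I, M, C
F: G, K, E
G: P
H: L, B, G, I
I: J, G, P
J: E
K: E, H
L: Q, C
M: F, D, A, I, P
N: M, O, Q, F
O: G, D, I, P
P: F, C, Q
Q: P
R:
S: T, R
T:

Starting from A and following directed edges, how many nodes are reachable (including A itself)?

BFS from A visits: A, P, N, H, G, Q, F, C, O, M, L, I, B, K, E, D, J
Reachable nodes: 17 of 20 total.

17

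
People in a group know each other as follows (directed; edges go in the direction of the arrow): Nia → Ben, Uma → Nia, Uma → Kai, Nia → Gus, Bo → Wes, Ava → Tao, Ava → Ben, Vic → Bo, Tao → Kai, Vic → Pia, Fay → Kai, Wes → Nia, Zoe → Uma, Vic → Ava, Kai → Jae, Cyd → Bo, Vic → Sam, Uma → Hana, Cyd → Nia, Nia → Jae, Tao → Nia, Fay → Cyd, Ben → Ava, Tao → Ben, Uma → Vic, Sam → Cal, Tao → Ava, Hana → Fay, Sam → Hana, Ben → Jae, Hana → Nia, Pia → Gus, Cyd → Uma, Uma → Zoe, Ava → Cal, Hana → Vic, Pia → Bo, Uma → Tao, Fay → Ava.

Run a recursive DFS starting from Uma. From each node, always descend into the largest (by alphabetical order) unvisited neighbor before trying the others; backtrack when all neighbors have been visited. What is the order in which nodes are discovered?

Uma -> Zoe -> Vic -> Sam -> Hana -> Nia -> Jae -> Gus -> Ben -> Ava -> Tao -> Kai -> Cal -> Fay -> Cyd -> Bo -> Wes -> Pia

Visit Uma
Uma → Zoe
Uma → Vic
Vic → Sam
Sam → Hana
Hana → Nia
Nia → Jae
Nia → Gus
Nia → Ben
Ben → Ava
Ava → Tao
Tao → Kai
Ava → Cal
Hana → Fay
Fay → Cyd
Cyd → Bo
Bo → Wes
Vic → Pia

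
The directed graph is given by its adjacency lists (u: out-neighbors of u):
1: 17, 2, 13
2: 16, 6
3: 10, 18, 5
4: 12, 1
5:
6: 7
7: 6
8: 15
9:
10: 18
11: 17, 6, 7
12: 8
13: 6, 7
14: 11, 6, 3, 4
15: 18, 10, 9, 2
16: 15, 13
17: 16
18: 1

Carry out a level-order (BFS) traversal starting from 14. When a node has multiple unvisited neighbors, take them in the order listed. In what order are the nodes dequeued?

Visit 14; enqueue 11, 6, 3, 4 → queue [11, 6, 3, 4]
Visit 11; enqueue 17, 7 → queue [6, 3, 4, 17, 7]
Visit 6 → queue [3, 4, 17, 7]
Visit 3; enqueue 10, 18, 5 → queue [4, 17, 7, 10, 18, 5]
Visit 4; enqueue 12, 1 → queue [17, 7, 10, 18, 5, 12, 1]
Visit 17; enqueue 16 → queue [7, 10, 18, 5, 12, 1, 16]
Visit 7 → queue [10, 18, 5, 12, 1, 16]
Visit 10 → queue [18, 5, 12, 1, 16]
Visit 18 → queue [5, 12, 1, 16]
Visit 5 → queue [12, 1, 16]
Visit 12; enqueue 8 → queue [1, 16, 8]
Visit 1; enqueue 2, 13 → queue [16, 8, 2, 13]
Visit 16; enqueue 15 → queue [8, 2, 13, 15]
Visit 8 → queue [2, 13, 15]
Visit 2 → queue [13, 15]
Visit 13 → queue [15]
Visit 15; enqueue 9 → queue [9]
Visit 9 → queue []

14 11 6 3 4 17 7 10 18 5 12 1 16 8 2 13 15 9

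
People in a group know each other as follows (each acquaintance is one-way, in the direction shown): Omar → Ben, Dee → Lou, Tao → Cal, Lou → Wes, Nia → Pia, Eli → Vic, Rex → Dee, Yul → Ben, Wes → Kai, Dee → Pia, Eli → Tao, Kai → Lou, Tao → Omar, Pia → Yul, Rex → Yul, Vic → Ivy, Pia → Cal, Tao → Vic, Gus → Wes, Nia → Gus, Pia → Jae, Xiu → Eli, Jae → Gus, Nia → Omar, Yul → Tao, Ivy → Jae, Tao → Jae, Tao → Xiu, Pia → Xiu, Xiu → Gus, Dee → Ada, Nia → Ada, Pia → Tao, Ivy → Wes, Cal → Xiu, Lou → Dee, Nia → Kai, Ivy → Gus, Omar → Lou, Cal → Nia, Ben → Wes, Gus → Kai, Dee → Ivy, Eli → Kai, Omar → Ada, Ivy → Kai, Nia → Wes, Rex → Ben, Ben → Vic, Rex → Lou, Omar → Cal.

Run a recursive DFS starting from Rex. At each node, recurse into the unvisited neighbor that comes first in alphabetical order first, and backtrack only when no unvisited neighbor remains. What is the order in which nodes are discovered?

Rex -> Ben -> Vic -> Ivy -> Gus -> Kai -> Lou -> Dee -> Ada -> Pia -> Cal -> Nia -> Omar -> Wes -> Xiu -> Eli -> Tao -> Jae -> Yul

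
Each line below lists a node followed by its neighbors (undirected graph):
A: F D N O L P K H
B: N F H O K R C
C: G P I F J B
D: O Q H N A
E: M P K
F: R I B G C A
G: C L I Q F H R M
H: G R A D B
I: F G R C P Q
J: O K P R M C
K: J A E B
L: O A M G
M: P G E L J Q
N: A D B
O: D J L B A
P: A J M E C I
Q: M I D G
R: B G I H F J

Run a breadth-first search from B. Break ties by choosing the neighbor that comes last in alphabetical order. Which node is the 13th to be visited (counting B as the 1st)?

D

Visit B; enqueue R, O, N, K, H, F, C → queue [R, O, N, K, H, F, C]
Visit R; enqueue J, I, G → queue [O, N, K, H, F, C, J, I, G]
Visit O; enqueue L, D, A → queue [N, K, H, F, C, J, I, G, L, D, A]
Visit N → queue [K, H, F, C, J, I, G, L, D, A]
Visit K; enqueue E → queue [H, F, C, J, I, G, L, D, A, E]
Visit H → queue [F, C, J, I, G, L, D, A, E]
Visit F → queue [C, J, I, G, L, D, A, E]
Visit C; enqueue P → queue [J, I, G, L, D, A, E, P]
Visit J; enqueue M → queue [I, G, L, D, A, E, P, M]
Visit I; enqueue Q → queue [G, L, D, A, E, P, M, Q]
Visit G → queue [L, D, A, E, P, M, Q]
Visit L → queue [D, A, E, P, M, Q]
Visit D → queue [A, E, P, M, Q]
Visit A → queue [E, P, M, Q]
Visit E → queue [P, M, Q]
Visit P → queue [M, Q]
Visit M → queue [Q]
Visit Q → queue []

Visit order: B, R, O, N, K, H, F, C, J, I, G, L, D, A, E, P, M, Q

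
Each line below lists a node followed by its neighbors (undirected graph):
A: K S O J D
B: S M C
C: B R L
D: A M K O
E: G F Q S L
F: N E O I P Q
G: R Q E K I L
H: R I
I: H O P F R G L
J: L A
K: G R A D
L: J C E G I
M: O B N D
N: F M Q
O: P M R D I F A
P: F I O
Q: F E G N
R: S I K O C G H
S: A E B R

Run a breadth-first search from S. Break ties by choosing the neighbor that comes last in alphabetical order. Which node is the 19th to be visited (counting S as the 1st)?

Visit S; enqueue R, E, B, A → queue [R, E, B, A]
Visit R; enqueue O, K, I, H, G, C → queue [E, B, A, O, K, I, H, G, C]
Visit E; enqueue Q, L, F → queue [B, A, O, K, I, H, G, C, Q, L, F]
Visit B; enqueue M → queue [A, O, K, I, H, G, C, Q, L, F, M]
Visit A; enqueue J, D → queue [O, K, I, H, G, C, Q, L, F, M, J, D]
Visit O; enqueue P → queue [K, I, H, G, C, Q, L, F, M, J, D, P]
Visit K → queue [I, H, G, C, Q, L, F, M, J, D, P]
Visit I → queue [H, G, C, Q, L, F, M, J, D, P]
Visit H → queue [G, C, Q, L, F, M, J, D, P]
Visit G → queue [C, Q, L, F, M, J, D, P]
Visit C → queue [Q, L, F, M, J, D, P]
Visit Q; enqueue N → queue [L, F, M, J, D, P, N]
Visit L → queue [F, M, J, D, P, N]
Visit F → queue [M, J, D, P, N]
Visit M → queue [J, D, P, N]
Visit J → queue [D, P, N]
Visit D → queue [P, N]
Visit P → queue [N]
Visit N → queue []

Visit order: S, R, E, B, A, O, K, I, H, G, C, Q, L, F, M, J, D, P, N

N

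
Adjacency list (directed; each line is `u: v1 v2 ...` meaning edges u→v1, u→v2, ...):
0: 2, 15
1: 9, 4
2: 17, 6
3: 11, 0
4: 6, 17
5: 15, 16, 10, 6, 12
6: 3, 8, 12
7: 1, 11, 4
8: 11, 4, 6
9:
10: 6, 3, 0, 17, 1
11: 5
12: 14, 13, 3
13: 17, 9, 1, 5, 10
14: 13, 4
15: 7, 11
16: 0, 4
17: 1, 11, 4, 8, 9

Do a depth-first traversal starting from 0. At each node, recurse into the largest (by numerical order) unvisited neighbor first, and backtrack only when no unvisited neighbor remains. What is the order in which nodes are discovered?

0, 15, 11, 5, 16, 4, 17, 9, 8, 6, 12, 14, 13, 10, 3, 1, 7, 2

Visit 0
0 → 15
15 → 11
11 → 5
5 → 16
16 → 4
4 → 17
17 → 9
17 → 8
8 → 6
6 → 12
12 → 14
14 → 13
13 → 10
10 → 3
10 → 1
15 → 7
0 → 2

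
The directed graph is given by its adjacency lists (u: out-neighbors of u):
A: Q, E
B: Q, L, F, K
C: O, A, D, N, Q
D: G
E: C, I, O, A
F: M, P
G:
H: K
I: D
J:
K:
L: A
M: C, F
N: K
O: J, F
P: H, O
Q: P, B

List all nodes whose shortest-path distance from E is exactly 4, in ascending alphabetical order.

H, L

Level 0: E
Level 1: A, C, I, O
Level 2: D, F, J, N, Q
Level 3: B, G, K, M, P
Level 4: H, L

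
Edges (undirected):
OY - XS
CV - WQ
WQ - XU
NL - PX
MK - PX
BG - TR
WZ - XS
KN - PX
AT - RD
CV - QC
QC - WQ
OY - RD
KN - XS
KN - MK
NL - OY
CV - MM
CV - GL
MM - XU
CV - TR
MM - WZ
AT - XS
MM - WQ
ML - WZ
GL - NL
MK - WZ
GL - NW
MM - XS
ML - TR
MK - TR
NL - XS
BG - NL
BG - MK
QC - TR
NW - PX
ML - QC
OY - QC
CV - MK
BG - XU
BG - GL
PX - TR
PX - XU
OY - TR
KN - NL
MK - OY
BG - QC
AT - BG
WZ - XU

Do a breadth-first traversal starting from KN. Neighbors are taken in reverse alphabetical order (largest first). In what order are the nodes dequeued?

KN, XS, PX, NL, MK, WZ, OY, MM, AT, XU, TR, NW, GL, BG, CV, ML, RD, QC, WQ

Visit KN; enqueue XS, PX, NL, MK → queue [XS, PX, NL, MK]
Visit XS; enqueue WZ, OY, MM, AT → queue [PX, NL, MK, WZ, OY, MM, AT]
Visit PX; enqueue XU, TR, NW → queue [NL, MK, WZ, OY, MM, AT, XU, TR, NW]
Visit NL; enqueue GL, BG → queue [MK, WZ, OY, MM, AT, XU, TR, NW, GL, BG]
Visit MK; enqueue CV → queue [WZ, OY, MM, AT, XU, TR, NW, GL, BG, CV]
Visit WZ; enqueue ML → queue [OY, MM, AT, XU, TR, NW, GL, BG, CV, ML]
Visit OY; enqueue RD, QC → queue [MM, AT, XU, TR, NW, GL, BG, CV, ML, RD, QC]
Visit MM; enqueue WQ → queue [AT, XU, TR, NW, GL, BG, CV, ML, RD, QC, WQ]
Visit AT → queue [XU, TR, NW, GL, BG, CV, ML, RD, QC, WQ]
Visit XU → queue [TR, NW, GL, BG, CV, ML, RD, QC, WQ]
Visit TR → queue [NW, GL, BG, CV, ML, RD, QC, WQ]
Visit NW → queue [GL, BG, CV, ML, RD, QC, WQ]
Visit GL → queue [BG, CV, ML, RD, QC, WQ]
Visit BG → queue [CV, ML, RD, QC, WQ]
Visit CV → queue [ML, RD, QC, WQ]
Visit ML → queue [RD, QC, WQ]
Visit RD → queue [QC, WQ]
Visit QC → queue [WQ]
Visit WQ → queue []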